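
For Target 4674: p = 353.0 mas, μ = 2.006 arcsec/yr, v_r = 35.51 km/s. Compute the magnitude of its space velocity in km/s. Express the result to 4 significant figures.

d = 1/p = 1/0.3530″ = 2.8329 pc.
v_t = 4.740 μ d = 4.740 × 2.006 × 2.8329 = 26.936 km/s.
v = √(v_r² + v_t²) = √(35.51² + 26.936²) = √1986.51 = 44.57 km/s.

44.57 km/s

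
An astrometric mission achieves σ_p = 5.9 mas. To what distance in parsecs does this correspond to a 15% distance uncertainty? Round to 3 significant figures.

σ_d/d = σ_p/p, so the condition is σ_p/p ≤ 0.15, i.e. p ≥ σ_p/0.15.
p_min = 5.9/0.15 = 39.333 mas = 0.039333 arcsec.
d_max = 1/p_min = 1/0.039333 = 25.424 pc.

25.4 pc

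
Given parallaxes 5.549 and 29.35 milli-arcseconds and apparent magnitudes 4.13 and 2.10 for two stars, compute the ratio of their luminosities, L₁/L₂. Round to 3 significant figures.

L₁/L₂ = 4.31

d₁ = 1/p₁ = 1/0.005549″ = 180.21 pc; d₂ = 1/p₂ = 1/0.02935″ = 34.072 pc.
M₁ = m₁ − 5 log₁₀ d₁ + 5 = 4.13 − 11.2789 + 5 = -2.1489.
M₂ = 2.10 − 7.6620 + 5 = -0.5620.
L₁/L₂ = 10^(0.4(M₂ − M₁)) = 10^(0.4 × 1.5869) = 10^0.63476 = 4.3128.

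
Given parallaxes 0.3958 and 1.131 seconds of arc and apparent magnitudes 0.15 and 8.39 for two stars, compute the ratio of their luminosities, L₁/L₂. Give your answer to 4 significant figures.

L₁/L₂ = 16140

d₁ = 1/p₁ = 1/0.3958″ = 2.5265 pc; d₂ = 1/p₂ = 1/1.131″ = 0.88417 pc.
M₁ = m₁ − 5 log₁₀ d₁ + 5 = 0.15 − 2.0126 + 5 = 3.1374.
M₂ = 8.39 − (-0.2673) + 5 = 13.6573.
L₁/L₂ = 10^(0.4(M₂ − M₁)) = 10^(0.4 × 10.5199) = 10^4.20796 = 16142.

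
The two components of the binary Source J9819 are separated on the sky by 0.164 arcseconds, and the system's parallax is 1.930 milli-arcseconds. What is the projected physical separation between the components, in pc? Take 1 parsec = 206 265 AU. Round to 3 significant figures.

d = 1/p = 1/0.001930″ = 518.13 pc.
At distance d (pc), an angle of θ arcsec spans θ·d AU: s = 0.164 × 518.13 = 84.973 AU.
= 84.973 / 206265 = 0.00041196 pc.

0.000412 pc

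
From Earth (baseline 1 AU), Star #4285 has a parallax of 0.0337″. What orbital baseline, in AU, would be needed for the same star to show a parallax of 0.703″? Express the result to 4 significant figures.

Parallax scales linearly with baseline: p ∝ B, so B = p_target / p_Earth × 1 AU.
B = 0.703 / 0.0337 = 20.861 AU.

20.86 AU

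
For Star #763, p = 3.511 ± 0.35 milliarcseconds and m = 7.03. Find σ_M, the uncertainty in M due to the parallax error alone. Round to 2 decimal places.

M = m − 5 log₁₀ d + 5 = m + 5 log₁₀ p + 5, so ∂M/∂p = 5/(p ln 10).
σ_M = (5/ln 10) · (σ_p/p) = 2.1715 × 0.35/3.511 = 2.1715 × 0.099687 = 0.21647.

σ_M = 0.22 mag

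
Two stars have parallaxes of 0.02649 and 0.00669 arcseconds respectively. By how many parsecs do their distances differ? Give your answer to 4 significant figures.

111.7 pc

d_A = 1/0.02649″ = 37.75 pc; d_B = 1/0.006690″ = 149.48 pc.
|d_B − d_A| = |149.48 − 37.75| = 111.73 pc.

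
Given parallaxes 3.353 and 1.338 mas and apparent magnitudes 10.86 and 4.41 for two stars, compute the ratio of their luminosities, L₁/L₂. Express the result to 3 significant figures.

d₁ = 1/p₁ = 1/0.003353″ = 298.24 pc; d₂ = 1/p₂ = 1/0.001338″ = 747.38 pc.
M₁ = m₁ − 5 log₁₀ d₁ + 5 = 10.86 − 12.3728 + 5 = 3.4872.
M₂ = 4.41 − 14.3677 + 5 = -4.9577.
L₁/L₂ = 10^(0.4(M₂ − M₁)) = 10^(0.4 × (-8.4449)) = 10^(-3.37796) = 0.00041883.

L₁/L₂ = 0.000419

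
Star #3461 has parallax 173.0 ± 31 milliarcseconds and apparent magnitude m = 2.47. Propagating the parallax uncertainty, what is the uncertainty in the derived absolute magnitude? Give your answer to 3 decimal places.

σ_M = 0.389 mag

M = m − 5 log₁₀ d + 5 = m + 5 log₁₀ p + 5, so ∂M/∂p = 5/(p ln 10).
σ_M = (5/ln 10) · (σ_p/p) = 2.1715 × 31/173.0 = 2.1715 × 0.17919 = 0.38911.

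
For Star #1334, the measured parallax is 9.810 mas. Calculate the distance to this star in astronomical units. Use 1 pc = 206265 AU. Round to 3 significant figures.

2.10 × 10^7 AU

p = 9.810 mas = 0.009810 arcsec.
d = 1/p = 1/0.009810 = 101.94 pc.
In AU: 101.94 × 206265 = 2.1027 × 10^7 AU.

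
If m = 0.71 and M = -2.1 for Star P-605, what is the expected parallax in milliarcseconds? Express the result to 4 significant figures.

m − M = 0.71 − (-2.1) = 2.81.
d = 10^((m−M)/5 + 1) = 10^1.562 = 36.475 pc.
p = 1/d = 1/36.475 = 0.027416 arcsec = 27.416 mas.

27.42 mas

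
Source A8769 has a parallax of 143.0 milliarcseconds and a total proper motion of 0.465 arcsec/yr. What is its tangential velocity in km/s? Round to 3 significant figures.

15.4 km/s

d = 1/p = 1/0.1430″ = 6.993 pc.
v_t = 4.74 × μ × d = 4.74 × 0.465 × 6.993 = 15.413 km/s.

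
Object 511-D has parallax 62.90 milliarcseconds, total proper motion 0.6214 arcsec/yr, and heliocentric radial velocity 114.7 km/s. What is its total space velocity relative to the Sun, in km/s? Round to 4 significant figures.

d = 1/p = 1/0.06290″ = 15.898 pc.
v_t = 4.740 μ d = 4.740 × 0.6214 × 15.898 = 46.827 km/s.
v = √(v_r² + v_t²) = √(114.7² + 46.827²) = √15348.9 = 123.89 km/s.

123.9 km/s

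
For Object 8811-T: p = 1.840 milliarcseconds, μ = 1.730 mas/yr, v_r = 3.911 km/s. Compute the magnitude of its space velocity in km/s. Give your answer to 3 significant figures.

5.93 km/s

d = 1/p = 1/0.001840″ = 543.48 pc.
μ = 1.730 mas/yr = 0.001730 ″/yr.
v_t = 4.740 μ d = 4.740 × 0.001730 × 543.48 = 4.4566 km/s.
v = √(v_r² + v_t²) = √(3.911² + 4.4566²) = √35.1572 = 5.9294 km/s.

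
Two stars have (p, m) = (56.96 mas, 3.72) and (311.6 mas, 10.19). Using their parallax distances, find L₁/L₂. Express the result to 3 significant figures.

d₁ = 1/p₁ = 1/0.05696″ = 17.556 pc; d₂ = 1/p₂ = 1/0.3116″ = 3.2092 pc.
M₁ = m₁ − 5 log₁₀ d₁ + 5 = 3.72 − 6.2221 + 5 = 2.4979.
M₂ = 10.19 − 2.5320 + 5 = 12.6580.
L₁/L₂ = 10^(0.4(M₂ − M₁)) = 10^(0.4 × 10.1601) = 10^4.06404 = 11589.

L₁/L₂ = 11600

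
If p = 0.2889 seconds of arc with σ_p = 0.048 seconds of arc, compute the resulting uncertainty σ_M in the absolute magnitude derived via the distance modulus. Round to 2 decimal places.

M = m − 5 log₁₀ d + 5 = m + 5 log₁₀ p + 5, so ∂M/∂p = 5/(p ln 10).
σ_M = (5/ln 10) · (σ_p/p) = 2.1715 × 0.048/0.2889 = 2.1715 × 0.16615 = 0.36079.

σ_M = 0.36 mag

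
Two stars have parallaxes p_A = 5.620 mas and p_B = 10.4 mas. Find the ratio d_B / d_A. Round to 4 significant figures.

Since d = 1/p, d_B/d_A = p_A/p_B.
= 5.620 / 10.4 = 0.54038.

0.5404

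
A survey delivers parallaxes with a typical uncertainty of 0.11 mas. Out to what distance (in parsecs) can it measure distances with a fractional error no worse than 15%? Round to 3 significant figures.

σ_d/d = σ_p/p, so the condition is σ_p/p ≤ 0.15, i.e. p ≥ σ_p/0.15.
p_min = 0.11/0.15 = 0.73333 mas = 0.00073333 arcsec.
d_max = 1/p_min = 1/0.00073333 = 1363.6 pc.

1360 pc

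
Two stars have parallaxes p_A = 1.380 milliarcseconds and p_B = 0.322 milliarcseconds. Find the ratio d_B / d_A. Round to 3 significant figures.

Since d = 1/p, d_B/d_A = p_A/p_B.
= 1.380 / 0.322 = 4.2857.

4.29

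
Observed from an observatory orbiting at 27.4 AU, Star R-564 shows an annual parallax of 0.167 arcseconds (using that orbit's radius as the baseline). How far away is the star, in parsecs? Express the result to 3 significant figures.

164 pc

With baseline B (in AU) and parallax p (in arcsec), d = B/p parsecs.
d = 27.4 / 0.167 = 164.07 pc.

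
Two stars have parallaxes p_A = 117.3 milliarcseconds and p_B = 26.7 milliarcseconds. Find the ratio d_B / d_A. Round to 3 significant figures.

4.39

Since d = 1/p, d_B/d_A = p_A/p_B.
= 117.3 / 26.7 = 4.3933.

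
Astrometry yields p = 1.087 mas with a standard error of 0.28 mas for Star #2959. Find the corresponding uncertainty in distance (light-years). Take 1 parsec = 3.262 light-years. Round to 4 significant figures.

d = 1/p, so σ_d = σ_p / p².
σ_d = 0.000280 / (0.001087)² = 0.000280 / 0.0000011816 = 236.97 pc = 236.97 × 3.262 ly = 773 ly.

773.0 ly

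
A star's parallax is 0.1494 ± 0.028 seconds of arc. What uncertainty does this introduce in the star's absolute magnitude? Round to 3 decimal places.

M = m − 5 log₁₀ d + 5 = m + 5 log₁₀ p + 5, so ∂M/∂p = 5/(p ln 10).
σ_M = (5/ln 10) · (σ_p/p) = 2.1715 × 0.028/0.1494 = 2.1715 × 0.18742 = 0.40698.

σ_M = 0.407 mag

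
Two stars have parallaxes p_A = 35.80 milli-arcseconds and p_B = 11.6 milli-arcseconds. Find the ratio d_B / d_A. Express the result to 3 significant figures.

3.09

Since d = 1/p, d_B/d_A = p_A/p_B.
= 35.80 / 11.6 = 3.0862.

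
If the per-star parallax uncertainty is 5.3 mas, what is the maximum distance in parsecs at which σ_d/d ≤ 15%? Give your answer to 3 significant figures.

28.3 pc

σ_d/d = σ_p/p, so the condition is σ_p/p ≤ 0.15, i.e. p ≥ σ_p/0.15.
p_min = 5.3/0.15 = 35.333 mas = 0.035333 arcsec.
d_max = 1/p_min = 1/0.035333 = 28.302 pc.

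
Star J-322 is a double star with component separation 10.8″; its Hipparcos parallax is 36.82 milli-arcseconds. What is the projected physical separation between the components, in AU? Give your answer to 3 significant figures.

293 AU

d = 1/p = 1/0.03682″ = 27.159 pc.
At distance d (pc), an angle of θ arcsec spans θ·d AU: s = 10.8 × 27.159 = 293.32 AU.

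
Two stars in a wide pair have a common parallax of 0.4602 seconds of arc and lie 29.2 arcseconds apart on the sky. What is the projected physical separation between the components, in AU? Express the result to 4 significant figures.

63.45 AU

d = 1/p = 1/0.4602″ = 2.173 pc.
At distance d (pc), an angle of θ arcsec spans θ·d AU: s = 29.2 × 2.173 = 63.452 AU.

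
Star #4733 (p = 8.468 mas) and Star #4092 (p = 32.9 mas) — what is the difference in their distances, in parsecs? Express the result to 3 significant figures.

d_A = 1/0.008468″ = 118.09 pc; d_B = 1/0.03290″ = 30.395 pc.
|d_B − d_A| = |30.395 − 118.09| = 87.695 pc.

87.7 pc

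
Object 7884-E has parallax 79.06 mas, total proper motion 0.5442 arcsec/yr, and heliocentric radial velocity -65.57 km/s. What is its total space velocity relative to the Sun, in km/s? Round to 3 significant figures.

73.2 km/s

d = 1/p = 1/0.07906″ = 12.649 pc.
v_t = 4.740 μ d = 4.740 × 0.5442 × 12.649 = 32.628 km/s.
v = √(v_r² + v_t²) = √((-65.57)² + 32.628²) = √5364.01 = 73.239 km/s.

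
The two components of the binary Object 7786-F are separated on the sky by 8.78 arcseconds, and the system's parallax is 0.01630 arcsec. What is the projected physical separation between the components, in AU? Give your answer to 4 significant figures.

538.7 AU

d = 1/p = 1/0.01630″ = 61.35 pc.
At distance d (pc), an angle of θ arcsec spans θ·d AU: s = 8.78 × 61.35 = 538.65 AU.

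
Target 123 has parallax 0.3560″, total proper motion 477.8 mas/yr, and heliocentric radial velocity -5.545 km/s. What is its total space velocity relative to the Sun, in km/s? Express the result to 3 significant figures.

8.44 km/s

d = 1/p = 1/0.3560″ = 2.809 pc.
μ = 477.8 mas/yr = 0.4778 ″/yr.
v_t = 4.740 μ d = 4.740 × 0.4778 × 2.809 = 6.3617 km/s.
v = √(v_r² + v_t²) = √((-5.545)² + 6.3617²) = √71.2183 = 8.4391 km/s.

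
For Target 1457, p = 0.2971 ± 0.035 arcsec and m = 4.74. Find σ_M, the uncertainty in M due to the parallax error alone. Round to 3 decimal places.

σ_M = 0.256 mag

M = m − 5 log₁₀ d + 5 = m + 5 log₁₀ p + 5, so ∂M/∂p = 5/(p ln 10).
σ_M = (5/ln 10) · (σ_p/p) = 2.1715 × 0.035/0.2971 = 2.1715 × 0.11781 = 0.25582.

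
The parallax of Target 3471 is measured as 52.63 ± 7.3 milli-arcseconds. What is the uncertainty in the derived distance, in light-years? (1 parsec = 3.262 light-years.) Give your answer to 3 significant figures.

d = 1/p, so σ_d = σ_p / p².
σ_d = 0.00730 / (0.05263)² = 0.00730 / 0.0027699 = 2.6355 pc = 2.6355 × 3.262 ly = 8.597 ly.

8.60 ly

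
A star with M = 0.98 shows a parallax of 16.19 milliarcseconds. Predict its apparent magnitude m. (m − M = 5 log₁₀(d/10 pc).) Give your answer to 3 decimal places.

d = 1/p = 1/0.01619″ = 61.767 pc.
m − M = 5 log₁₀ d − 5 = 5 log₁₀(61.767) − 5 = 8.9538 − 5 = 3.9538.
m = M + (m − M) = 0.98 + 3.9538 = 4.934.

m = 4.934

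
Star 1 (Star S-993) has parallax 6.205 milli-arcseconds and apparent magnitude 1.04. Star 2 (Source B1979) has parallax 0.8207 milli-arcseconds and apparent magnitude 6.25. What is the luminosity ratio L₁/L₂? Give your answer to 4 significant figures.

d₁ = 1/p₁ = 1/0.006205″ = 161.16 pc; d₂ = 1/p₂ = 1/0.0008207″ = 1218.5 pc.
M₁ = m₁ − 5 log₁₀ d₁ + 5 = 1.04 − 11.0363 + 5 = -4.9963.
M₂ = 6.25 − 15.4291 + 5 = -4.1791.
L₁/L₂ = 10^(0.4(M₂ − M₁)) = 10^(0.4 × 0.8172) = 10^0.32688 = 2.1227.

L₁/L₂ = 2.123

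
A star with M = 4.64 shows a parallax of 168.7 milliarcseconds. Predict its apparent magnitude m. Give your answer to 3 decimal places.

d = 1/p = 1/0.1687″ = 5.9277 pc.
m − M = 5 log₁₀ d − 5 = 5 log₁₀(5.9277) − 5 = 3.8644 − 5 = -1.1356.
m = M + (m − M) = 4.64 + (-1.1356) = 3.504.

m = 3.504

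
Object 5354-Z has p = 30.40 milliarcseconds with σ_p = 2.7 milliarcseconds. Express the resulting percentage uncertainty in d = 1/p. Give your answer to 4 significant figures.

For d = 1/p, |σ_d/d| = |σ_p/p|.
σ_p/p = 2.7 / 30.40 = 0.088816 = 8.8816%.

8.882%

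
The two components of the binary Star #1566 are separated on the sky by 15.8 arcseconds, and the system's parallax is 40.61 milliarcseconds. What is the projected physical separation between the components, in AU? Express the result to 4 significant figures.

d = 1/p = 1/0.04061″ = 24.624 pc.
At distance d (pc), an angle of θ arcsec spans θ·d AU: s = 15.8 × 24.624 = 389.06 AU.

389.1 AU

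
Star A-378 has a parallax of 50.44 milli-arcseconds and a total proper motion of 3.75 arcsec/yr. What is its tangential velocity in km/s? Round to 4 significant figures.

d = 1/p = 1/0.05044″ = 19.826 pc.
v_t = 4.74 × μ × d = 4.74 × 3.75 × 19.826 = 352.41 km/s.

352.4 km/s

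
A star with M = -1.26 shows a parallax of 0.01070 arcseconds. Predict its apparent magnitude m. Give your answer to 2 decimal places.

m = 3.59

d = 1/p = 1/0.01070″ = 93.458 pc.
m − M = 5 log₁₀ d − 5 = 5 log₁₀(93.458) − 5 = 9.8531 − 5 = 4.8531.
m = M + (m − M) = -1.26 + 4.8531 = 3.59.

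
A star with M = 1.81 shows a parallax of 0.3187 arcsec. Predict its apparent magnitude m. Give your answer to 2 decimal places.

m = -0.71

d = 1/p = 1/0.3187″ = 3.1377 pc.
m − M = 5 log₁₀ d − 5 = 5 log₁₀(3.1377) − 5 = 2.4831 − 5 = -2.5169.
m = M + (m − M) = 1.81 + (-2.5169) = -0.71.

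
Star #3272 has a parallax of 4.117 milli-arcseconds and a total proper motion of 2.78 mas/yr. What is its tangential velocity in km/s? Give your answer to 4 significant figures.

d = 1/p = 1/0.004117″ = 242.9 pc.
μ = 2.78 mas/yr = 0.00278 ″/yr.
v_t = 4.74 × μ × d = 4.74 × 0.00278 × 242.9 = 3.2007 km/s.

3.201 km/s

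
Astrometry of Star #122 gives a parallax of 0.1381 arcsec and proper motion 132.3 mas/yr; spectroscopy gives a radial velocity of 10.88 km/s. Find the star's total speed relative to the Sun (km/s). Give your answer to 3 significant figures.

11.8 km/s

d = 1/p = 1/0.1381″ = 7.2411 pc.
μ = 132.3 mas/yr = 0.1323 ″/yr.
v_t = 4.740 μ d = 4.740 × 0.1323 × 7.2411 = 4.5409 km/s.
v = √(v_r² + v_t²) = √(10.88² + 4.5409²) = √138.994 = 11.79 km/s.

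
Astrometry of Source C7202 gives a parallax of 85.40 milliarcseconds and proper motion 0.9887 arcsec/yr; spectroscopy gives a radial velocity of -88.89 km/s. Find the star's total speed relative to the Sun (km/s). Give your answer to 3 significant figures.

d = 1/p = 1/0.08540″ = 11.71 pc.
v_t = 4.740 μ d = 4.740 × 0.9887 × 11.71 = 54.878 km/s.
v = √(v_r² + v_t²) = √((-88.89)² + 54.878²) = √10913 = 104.47 km/s.

104 km/s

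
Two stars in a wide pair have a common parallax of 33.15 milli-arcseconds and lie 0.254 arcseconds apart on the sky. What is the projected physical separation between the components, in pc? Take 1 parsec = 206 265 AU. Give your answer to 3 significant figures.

3.71 × 10^-5 pc

d = 1/p = 1/0.03315″ = 30.166 pc.
At distance d (pc), an angle of θ arcsec spans θ·d AU: s = 0.254 × 30.166 = 7.6622 AU.
= 7.6622 / 206265 = 3.7147 × 10^-5 pc.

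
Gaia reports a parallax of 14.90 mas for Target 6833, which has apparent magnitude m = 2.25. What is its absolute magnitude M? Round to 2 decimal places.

M = -1.88

d = 1/p = 1/0.01490″ = 67.114 pc.
m − M = 5 log₁₀(67.114) − 5 = 9.1341 − 5 = 4.1341.
M = m − (m − M) = 2.25 − 4.1341 = -1.88.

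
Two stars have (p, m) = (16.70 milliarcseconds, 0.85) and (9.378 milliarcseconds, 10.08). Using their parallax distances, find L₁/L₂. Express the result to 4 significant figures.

d₁ = 1/p₁ = 1/0.01670″ = 59.88 pc; d₂ = 1/p₂ = 1/0.009378″ = 106.63 pc.
M₁ = m₁ − 5 log₁₀ d₁ + 5 = 0.85 − 8.8864 + 5 = -3.0364.
M₂ = 10.08 − 10.1394 + 5 = 4.9406.
L₁/L₂ = 10^(0.4(M₂ − M₁)) = 10^(0.4 × 7.9770) = 10^3.19080 = 1551.7.

L₁/L₂ = 1552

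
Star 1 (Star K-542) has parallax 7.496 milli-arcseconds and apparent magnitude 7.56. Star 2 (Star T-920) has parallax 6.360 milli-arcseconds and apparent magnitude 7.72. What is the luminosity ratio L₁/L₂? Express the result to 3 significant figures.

L₁/L₂ = 0.834

d₁ = 1/p₁ = 1/0.007496″ = 133.4 pc; d₂ = 1/p₂ = 1/0.006360″ = 157.23 pc.
M₁ = m₁ − 5 log₁₀ d₁ + 5 = 7.56 − 10.6258 + 5 = 1.9342.
M₂ = 7.72 − 10.9827 + 5 = 1.7373.
L₁/L₂ = 10^(0.4(M₂ − M₁)) = 10^(0.4 × (-0.1969)) = 10^(-0.07876) = 0.83414.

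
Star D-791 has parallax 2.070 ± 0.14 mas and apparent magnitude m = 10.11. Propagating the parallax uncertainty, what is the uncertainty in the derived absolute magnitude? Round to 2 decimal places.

σ_M = 0.15 mag

M = m − 5 log₁₀ d + 5 = m + 5 log₁₀ p + 5, so ∂M/∂p = 5/(p ln 10).
σ_M = (5/ln 10) · (σ_p/p) = 2.1715 × 0.14/2.070 = 2.1715 × 0.067633 = 0.14687.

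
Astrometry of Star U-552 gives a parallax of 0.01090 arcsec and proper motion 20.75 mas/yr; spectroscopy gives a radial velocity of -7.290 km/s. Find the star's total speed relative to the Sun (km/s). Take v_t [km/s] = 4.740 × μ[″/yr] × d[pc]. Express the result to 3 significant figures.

d = 1/p = 1/0.01090″ = 91.743 pc.
μ = 20.75 mas/yr = 0.02075 ″/yr.
v_t = 4.740 μ d = 4.740 × 0.02075 × 91.743 = 9.0234 km/s.
v = √(v_r² + v_t²) = √((-7.290)² + 9.0234²) = √134.566 = 11.6 km/s.

11.6 km/s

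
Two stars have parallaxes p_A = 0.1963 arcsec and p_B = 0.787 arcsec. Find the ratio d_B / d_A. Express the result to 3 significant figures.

0.249

Since d = 1/p, d_B/d_A = p_A/p_B.
= 0.1963 / 0.787 = 0.24943.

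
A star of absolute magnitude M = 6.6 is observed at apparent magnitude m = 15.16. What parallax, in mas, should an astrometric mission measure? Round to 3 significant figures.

m − M = 15.16 − 6.6 = 8.56.
d = 10^((m−M)/5 + 1) = 10^2.712 = 515.23 pc.
p = 1/d = 1/515.23 = 0.0019409 arcsec = 1.9409 mas.

1.94 mas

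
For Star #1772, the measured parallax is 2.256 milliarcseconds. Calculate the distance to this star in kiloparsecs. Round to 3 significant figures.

p = 2.256 milliarcseconds = 0.002256 arcsec.
d = 1/p = 1/0.002256 = 443.26 pc.
= 0.44326 kpc.

0.443 kpc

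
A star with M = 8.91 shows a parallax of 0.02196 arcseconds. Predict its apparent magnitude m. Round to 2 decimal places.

d = 1/p = 1/0.02196″ = 45.537 pc.
m − M = 5 log₁₀ d − 5 = 5 log₁₀(45.537) − 5 = 8.2918 − 5 = 3.2918.
m = M + (m − M) = 8.91 + 3.2918 = 12.20.

m = 12.20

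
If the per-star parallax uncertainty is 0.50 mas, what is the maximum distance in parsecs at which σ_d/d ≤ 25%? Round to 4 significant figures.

σ_d/d = σ_p/p, so the condition is σ_p/p ≤ 0.25, i.e. p ≥ σ_p/0.25.
p_min = 0.50/0.25 = 2 mas = 0.002 arcsec.
d_max = 1/p_min = 1/0.002 = 500 pc.

500.0 pc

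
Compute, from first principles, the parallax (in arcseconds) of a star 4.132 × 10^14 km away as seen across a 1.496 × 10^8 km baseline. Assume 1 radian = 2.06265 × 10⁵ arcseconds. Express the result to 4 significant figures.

θ ≈ B/d = (1.496 × 10^8) / (4.132 × 10^14) = 3.6205 × 10^-7 rad.
In arcseconds: 3.6205 × 10^-7 × 206265 = 0.074678″.

0.07468 arcsec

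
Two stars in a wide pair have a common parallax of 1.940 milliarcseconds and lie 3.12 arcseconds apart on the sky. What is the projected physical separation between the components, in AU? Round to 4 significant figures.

1608 AU

d = 1/p = 1/0.001940″ = 515.46 pc.
At distance d (pc), an angle of θ arcsec spans θ·d AU: s = 3.12 × 515.46 = 1608.2 AU.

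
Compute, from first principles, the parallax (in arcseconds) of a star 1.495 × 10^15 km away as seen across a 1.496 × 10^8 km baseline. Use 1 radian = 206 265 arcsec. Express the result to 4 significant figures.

θ ≈ B/d = (1.496 × 10^8) / (1.495 × 10^15) = 1.0007 × 10^-7 rad.
In arcseconds: 1.0007 × 10^-7 × 206265 = 0.020641″.

0.02064 arcsec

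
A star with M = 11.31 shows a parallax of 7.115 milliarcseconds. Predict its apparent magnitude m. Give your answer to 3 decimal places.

d = 1/p = 1/0.007115″ = 140.55 pc.
m − M = 5 log₁₀ d − 5 = 5 log₁₀(140.55) − 5 = 10.7392 − 5 = 5.7392.
m = M + (m − M) = 11.31 + 5.7392 = 17.049.

m = 17.049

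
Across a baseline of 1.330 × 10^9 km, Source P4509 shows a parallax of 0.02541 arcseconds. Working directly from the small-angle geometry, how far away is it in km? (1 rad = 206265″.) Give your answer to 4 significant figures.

θ = 0.02541″ = 0.02541/206265 = 1.2319 × 10^-7 rad.
d = B/θ = (1.330 × 10^9) / (1.2319 × 10^-7) = 1.0796 × 10^16 km.

1.080 × 10^16 km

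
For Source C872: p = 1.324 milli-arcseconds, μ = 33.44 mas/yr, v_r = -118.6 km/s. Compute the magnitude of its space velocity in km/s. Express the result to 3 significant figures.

169 km/s

d = 1/p = 1/0.001324″ = 755.29 pc.
μ = 33.44 mas/yr = 0.03344 ″/yr.
v_t = 4.740 μ d = 4.740 × 0.03344 × 755.29 = 119.72 km/s.
v = √(v_r² + v_t²) = √((-118.6)² + 119.72²) = √28398.8 = 168.52 km/s.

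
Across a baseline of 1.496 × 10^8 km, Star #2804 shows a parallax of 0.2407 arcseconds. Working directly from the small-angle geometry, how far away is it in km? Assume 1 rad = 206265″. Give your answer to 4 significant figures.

1.282 × 10^14 km

θ = 0.2407″ = 0.2407/206265 = 1.1669 × 10^-6 rad.
d = B/θ = (1.496 × 10^8) / (1.1669 × 10^-6) = 1.2820 × 10^14 km.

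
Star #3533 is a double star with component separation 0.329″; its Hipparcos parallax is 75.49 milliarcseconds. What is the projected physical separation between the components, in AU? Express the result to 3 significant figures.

4.36 AU

d = 1/p = 1/0.07549″ = 13.247 pc.
At distance d (pc), an angle of θ arcsec spans θ·d AU: s = 0.329 × 13.247 = 4.3583 AU.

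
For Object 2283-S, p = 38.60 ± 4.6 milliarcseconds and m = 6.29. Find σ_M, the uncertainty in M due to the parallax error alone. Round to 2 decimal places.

σ_M = 0.26 mag

M = m − 5 log₁₀ d + 5 = m + 5 log₁₀ p + 5, so ∂M/∂p = 5/(p ln 10).
σ_M = (5/ln 10) · (σ_p/p) = 2.1715 × 4.6/38.60 = 2.1715 × 0.11917 = 0.25878.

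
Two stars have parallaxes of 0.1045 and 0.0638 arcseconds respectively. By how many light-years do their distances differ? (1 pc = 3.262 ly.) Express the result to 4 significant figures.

d_A = 1/0.1045″ = 9.5694 pc; d_B = 1/0.06380″ = 15.674 pc.
|d_B − d_A| = |15.674 − 9.5694| = 6.1046 pc = 6.1046 × 3.262 ly = 19.913 ly.

19.91 ly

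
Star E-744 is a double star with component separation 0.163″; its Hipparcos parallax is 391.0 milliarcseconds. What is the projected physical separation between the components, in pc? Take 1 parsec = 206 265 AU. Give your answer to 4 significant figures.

2.021 × 10^-6 pc

d = 1/p = 1/0.3910″ = 2.5575 pc.
At distance d (pc), an angle of θ arcsec spans θ·d AU: s = 0.163 × 2.5575 = 0.41687 AU.
= 0.41687 / 206265 = 2.0210 × 10^-6 pc.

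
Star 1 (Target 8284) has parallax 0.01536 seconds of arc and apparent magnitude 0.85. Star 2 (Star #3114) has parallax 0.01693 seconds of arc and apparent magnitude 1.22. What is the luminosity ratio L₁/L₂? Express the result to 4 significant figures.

d₁ = 1/p₁ = 1/0.01536″ = 65.104 pc; d₂ = 1/p₂ = 1/0.01693″ = 59.067 pc.
M₁ = m₁ − 5 log₁₀ d₁ + 5 = 0.85 − 9.0680 + 5 = -3.2180.
M₂ = 1.22 − 8.8567 + 5 = -2.6367.
L₁/L₂ = 10^(0.4(M₂ − M₁)) = 10^(0.4 × 0.5813) = 10^0.23252 = 1.7081.

L₁/L₂ = 1.708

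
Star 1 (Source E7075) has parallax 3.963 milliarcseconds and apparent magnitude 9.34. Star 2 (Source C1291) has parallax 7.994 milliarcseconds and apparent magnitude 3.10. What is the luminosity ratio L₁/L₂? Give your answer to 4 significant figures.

L₁/L₂ = 0.01299

d₁ = 1/p₁ = 1/0.003963″ = 252.33 pc; d₂ = 1/p₂ = 1/0.007994″ = 125.09 pc.
M₁ = m₁ − 5 log₁₀ d₁ + 5 = 9.34 − 12.0098 + 5 = 2.3302.
M₂ = 3.10 − 10.4861 + 5 = -2.3861.
L₁/L₂ = 10^(0.4(M₂ − M₁)) = 10^(0.4 × (-4.7163)) = 10^(-1.88652) = 0.012986.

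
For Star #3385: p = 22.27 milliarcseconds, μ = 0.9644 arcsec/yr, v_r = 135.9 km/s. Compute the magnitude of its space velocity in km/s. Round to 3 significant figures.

d = 1/p = 1/0.02227″ = 44.903 pc.
v_t = 4.740 μ d = 4.740 × 0.9644 × 44.903 = 205.26 km/s.
v = √(v_r² + v_t²) = √(135.9² + 205.26²) = √60600.5 = 246.17 km/s.

246 km/s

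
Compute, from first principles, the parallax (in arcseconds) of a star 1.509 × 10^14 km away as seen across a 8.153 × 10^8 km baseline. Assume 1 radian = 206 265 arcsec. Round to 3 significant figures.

θ ≈ B/d = (8.153 × 10^8) / (1.509 × 10^14) = 5.4029 × 10^-6 rad.
In arcseconds: 5.4029 × 10^-6 × 206265 = 1.1144″.

1.11 arcsec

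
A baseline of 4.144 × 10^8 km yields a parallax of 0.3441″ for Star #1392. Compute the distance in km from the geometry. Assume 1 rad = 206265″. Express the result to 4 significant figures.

2.484 × 10^14 km

θ = 0.3441″ = 0.3441/206265 = 1.6682 × 10^-6 rad.
d = B/θ = (4.144 × 10^8) / (1.6682 × 10^-6) = 2.4841 × 10^14 km.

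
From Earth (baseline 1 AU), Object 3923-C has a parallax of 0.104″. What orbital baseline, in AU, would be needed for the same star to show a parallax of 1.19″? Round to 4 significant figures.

11.44 AU

Parallax scales linearly with baseline: p ∝ B, so B = p_target / p_Earth × 1 AU.
B = 1.19 / 0.104 = 11.442 AU.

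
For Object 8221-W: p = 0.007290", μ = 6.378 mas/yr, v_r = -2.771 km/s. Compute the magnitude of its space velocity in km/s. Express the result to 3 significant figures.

d = 1/p = 1/0.007290″ = 137.17 pc.
μ = 6.378 mas/yr = 0.006378 ″/yr.
v_t = 4.740 μ d = 4.740 × 0.006378 × 137.17 = 4.1469 km/s.
v = √(v_r² + v_t²) = √((-2.771)² + 4.1469²) = √24.8752 = 4.9875 km/s.

4.99 km/s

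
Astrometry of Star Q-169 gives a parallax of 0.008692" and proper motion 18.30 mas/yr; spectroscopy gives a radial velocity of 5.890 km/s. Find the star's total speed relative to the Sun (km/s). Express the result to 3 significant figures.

11.6 km/s

d = 1/p = 1/0.008692″ = 115.05 pc.
μ = 18.30 mas/yr = 0.01830 ″/yr.
v_t = 4.740 μ d = 4.740 × 0.01830 × 115.05 = 9.9797 km/s.
v = √(v_r² + v_t²) = √(5.890² + 9.9797²) = √134.287 = 11.588 km/s.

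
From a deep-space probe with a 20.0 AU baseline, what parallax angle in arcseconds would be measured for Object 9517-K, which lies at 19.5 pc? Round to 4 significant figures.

1.026 arcsec

p (arcsec) = B (AU) / d (pc).
p = 20.0 / 19.5 = 1.0256 arcsec.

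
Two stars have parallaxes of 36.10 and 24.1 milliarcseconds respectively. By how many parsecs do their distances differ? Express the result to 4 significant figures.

d_A = 1/0.03610″ = 27.701 pc; d_B = 1/0.02410″ = 41.494 pc.
|d_B − d_A| = |41.494 − 27.701| = 13.793 pc.

13.79 pc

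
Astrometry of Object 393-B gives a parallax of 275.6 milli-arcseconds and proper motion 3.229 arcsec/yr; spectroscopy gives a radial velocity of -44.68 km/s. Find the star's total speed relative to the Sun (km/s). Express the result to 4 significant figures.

71.28 km/s

d = 1/p = 1/0.2756″ = 3.6284 pc.
v_t = 4.740 μ d = 4.740 × 3.229 × 3.6284 = 55.534 km/s.
v = √(v_r² + v_t²) = √((-44.68)² + 55.534²) = √5080.33 = 71.276 km/s.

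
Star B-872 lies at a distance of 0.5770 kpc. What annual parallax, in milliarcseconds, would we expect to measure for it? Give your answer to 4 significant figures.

d = 0.5770 kpc = 577 pc.
p = 1/d = 1/577 = 0.0017331 arcsec.
= 0.0017331 × 1000 = 1.7331 mas.

1.733 mas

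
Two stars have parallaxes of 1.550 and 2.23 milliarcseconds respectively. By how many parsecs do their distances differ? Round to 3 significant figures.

d_A = 1/0.001550″ = 645.16 pc; d_B = 1/0.002230″ = 448.43 pc.
|d_B − d_A| = |448.43 − 645.16| = 196.73 pc.

197 pc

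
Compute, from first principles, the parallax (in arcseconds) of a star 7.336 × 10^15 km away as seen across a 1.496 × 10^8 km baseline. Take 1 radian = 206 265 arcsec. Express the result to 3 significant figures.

θ ≈ B/d = (1.496 × 10^8) / (7.336 × 10^15) = 2.0393 × 10^-8 rad.
In arcseconds: 2.0393 × 10^-8 × 206265 = 0.0042064″.

0.00421 arcsec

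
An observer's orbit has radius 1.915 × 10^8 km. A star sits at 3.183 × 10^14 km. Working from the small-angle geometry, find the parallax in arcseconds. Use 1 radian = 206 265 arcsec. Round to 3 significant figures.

0.124 arcsec

θ ≈ B/d = (1.915 × 10^8) / (3.183 × 10^14) = 6.0163 × 10^-7 rad.
In arcseconds: 6.0163 × 10^-7 × 206265 = 0.1241″.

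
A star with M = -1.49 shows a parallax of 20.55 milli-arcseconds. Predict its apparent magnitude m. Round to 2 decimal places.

m = 1.95

d = 1/p = 1/0.02055″ = 48.662 pc.
m − M = 5 log₁₀ d − 5 = 5 log₁₀(48.662) − 5 = 8.4359 − 5 = 3.4359.
m = M + (m − M) = -1.49 + 3.4359 = 1.95.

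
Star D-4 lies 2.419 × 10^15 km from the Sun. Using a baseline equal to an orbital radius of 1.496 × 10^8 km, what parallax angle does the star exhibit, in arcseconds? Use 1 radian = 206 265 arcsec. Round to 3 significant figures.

θ ≈ B/d = (1.496 × 10^8) / (2.419 × 10^15) = 6.1844 × 10^-8 rad.
In arcseconds: 6.1844 × 10^-8 × 206265 = 0.012756″.

0.0128 arcsec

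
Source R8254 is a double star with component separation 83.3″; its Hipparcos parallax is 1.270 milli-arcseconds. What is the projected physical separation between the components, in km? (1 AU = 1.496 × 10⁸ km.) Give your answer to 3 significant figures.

9.81 × 10^12 km

d = 1/p = 1/0.001270″ = 787.4 pc.
At distance d (pc), an angle of θ arcsec spans θ·d AU: s = 83.3 × 787.4 = 65590 AU.
= 65590 × 1.496 × 10⁸ km = 9.8123 × 10^12 km.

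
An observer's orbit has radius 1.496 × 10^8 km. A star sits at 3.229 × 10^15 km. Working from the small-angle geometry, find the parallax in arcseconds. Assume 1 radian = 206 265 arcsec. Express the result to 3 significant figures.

θ ≈ B/d = (1.496 × 10^8) / (3.229 × 10^15) = 4.6330 × 10^-8 rad.
In arcseconds: 4.6330 × 10^-8 × 206265 = 0.0095563″.

0.00956 arcsec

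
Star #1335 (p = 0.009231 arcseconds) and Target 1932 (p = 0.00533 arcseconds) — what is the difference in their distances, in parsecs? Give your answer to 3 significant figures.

79.3 pc

d_A = 1/0.009231″ = 108.33 pc; d_B = 1/0.005330″ = 187.62 pc.
|d_B − d_A| = |187.62 − 108.33| = 79.29 pc.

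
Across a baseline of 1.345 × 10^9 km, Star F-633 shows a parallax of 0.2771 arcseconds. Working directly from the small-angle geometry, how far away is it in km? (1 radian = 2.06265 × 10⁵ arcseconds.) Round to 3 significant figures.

θ = 0.2771″ = 0.2771/206265 = 1.3434 × 10^-6 rad.
d = B/θ = (1.345 × 10^9) / (1.3434 × 10^-6) = 1.0012 × 10^15 km.

1.00 × 10^15 km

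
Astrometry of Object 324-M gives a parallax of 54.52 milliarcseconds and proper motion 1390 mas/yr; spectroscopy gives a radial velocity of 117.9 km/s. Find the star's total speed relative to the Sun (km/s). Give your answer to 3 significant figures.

169 km/s

d = 1/p = 1/0.05452″ = 18.342 pc.
μ = 1390 mas/yr = 1.390 ″/yr.
v_t = 4.740 μ d = 4.740 × 1.390 × 18.342 = 120.85 km/s.
v = √(v_r² + v_t²) = √(117.9² + 120.85²) = √28505.1 = 168.83 km/s.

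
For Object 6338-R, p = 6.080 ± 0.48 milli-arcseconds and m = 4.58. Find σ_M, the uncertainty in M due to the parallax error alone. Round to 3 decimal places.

σ_M = 0.171 mag

M = m − 5 log₁₀ d + 5 = m + 5 log₁₀ p + 5, so ∂M/∂p = 5/(p ln 10).
σ_M = (5/ln 10) · (σ_p/p) = 2.1715 × 0.48/6.080 = 2.1715 × 0.078947 = 0.17143.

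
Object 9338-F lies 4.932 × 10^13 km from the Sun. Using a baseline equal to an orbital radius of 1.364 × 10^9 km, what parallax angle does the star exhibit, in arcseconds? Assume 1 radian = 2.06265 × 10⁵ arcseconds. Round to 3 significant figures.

5.70 arcsec

θ ≈ B/d = (1.364 × 10^9) / (4.932 × 10^13) = 2.7656 × 10^-5 rad.
In arcseconds: 2.7656 × 10^-5 × 206265 = 5.7045″.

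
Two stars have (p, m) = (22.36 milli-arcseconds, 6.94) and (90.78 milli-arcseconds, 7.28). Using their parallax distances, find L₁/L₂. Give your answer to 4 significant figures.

d₁ = 1/p₁ = 1/0.02236″ = 44.723 pc; d₂ = 1/p₂ = 1/0.09078″ = 11.016 pc.
M₁ = m₁ − 5 log₁₀ d₁ + 5 = 6.94 − 8.2527 + 5 = 3.6873.
M₂ = 7.28 − 5.2101 + 5 = 7.0699.
L₁/L₂ = 10^(0.4(M₂ − M₁)) = 10^(0.4 × 3.3826) = 10^1.35304 = 22.544.

L₁/L₂ = 22.54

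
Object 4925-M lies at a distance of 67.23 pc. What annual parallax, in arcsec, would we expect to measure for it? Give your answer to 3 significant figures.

0.0149 arcsec

p = 1/d = 1/67.23 = 0.014874 arcsec.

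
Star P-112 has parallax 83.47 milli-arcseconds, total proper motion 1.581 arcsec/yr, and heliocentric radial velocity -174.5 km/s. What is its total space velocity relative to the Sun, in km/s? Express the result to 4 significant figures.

196.2 km/s

d = 1/p = 1/0.08347″ = 11.98 pc.
v_t = 4.740 μ d = 4.740 × 1.581 × 11.98 = 89.777 km/s.
v = √(v_r² + v_t²) = √((-174.5)² + 89.777²) = √38510.2 = 196.24 km/s.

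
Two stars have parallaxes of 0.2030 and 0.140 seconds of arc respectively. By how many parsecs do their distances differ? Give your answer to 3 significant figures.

d_A = 1/0.2030″ = 4.9261 pc; d_B = 1/0.1400″ = 7.1429 pc.
|d_B − d_A| = |7.1429 − 4.9261| = 2.2168 pc.

2.22 pc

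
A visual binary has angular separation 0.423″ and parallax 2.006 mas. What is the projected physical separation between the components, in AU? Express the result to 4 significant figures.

d = 1/p = 1/0.002006″ = 498.5 pc.
At distance d (pc), an angle of θ arcsec spans θ·d AU: s = 0.423 × 498.5 = 210.87 AU.

210.9 AU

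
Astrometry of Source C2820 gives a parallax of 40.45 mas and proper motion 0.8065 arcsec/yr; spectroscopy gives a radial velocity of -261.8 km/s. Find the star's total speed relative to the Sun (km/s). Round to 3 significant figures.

278 km/s

d = 1/p = 1/0.04045″ = 24.722 pc.
v_t = 4.740 μ d = 4.740 × 0.8065 × 24.722 = 94.508 km/s.
v = √(v_r² + v_t²) = √((-261.8)² + 94.508²) = √77471 = 278.34 km/s.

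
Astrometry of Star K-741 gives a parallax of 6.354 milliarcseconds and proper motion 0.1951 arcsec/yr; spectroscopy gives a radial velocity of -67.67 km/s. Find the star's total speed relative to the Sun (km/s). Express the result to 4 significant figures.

160.5 km/s

d = 1/p = 1/0.006354″ = 157.38 pc.
v_t = 4.740 μ d = 4.740 × 0.1951 × 157.38 = 145.54 km/s.
v = √(v_r² + v_t²) = √((-67.67)² + 145.54²) = √25761.1 = 160.5 km/s.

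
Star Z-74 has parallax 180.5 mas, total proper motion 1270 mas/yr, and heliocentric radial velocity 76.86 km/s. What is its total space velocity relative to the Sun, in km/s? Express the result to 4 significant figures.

83.78 km/s

d = 1/p = 1/0.1805″ = 5.5402 pc.
μ = 1270 mas/yr = 1.270 ″/yr.
v_t = 4.740 μ d = 4.740 × 1.270 × 5.5402 = 33.351 km/s.
v = √(v_r² + v_t²) = √(76.86² + 33.351²) = √7019.75 = 83.784 km/s.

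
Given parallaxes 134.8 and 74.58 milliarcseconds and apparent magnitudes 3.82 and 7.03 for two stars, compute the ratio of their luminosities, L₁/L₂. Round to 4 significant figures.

L₁/L₂ = 5.887

d₁ = 1/p₁ = 1/0.1348″ = 7.4184 pc; d₂ = 1/p₂ = 1/0.07458″ = 13.408 pc.
M₁ = m₁ − 5 log₁₀ d₁ + 5 = 3.82 − 4.3516 + 5 = 4.4684.
M₂ = 7.03 − 5.6368 + 5 = 6.3932.
L₁/L₂ = 10^(0.4(M₂ − M₁)) = 10^(0.4 × 1.9248) = 10^0.76992 = 5.8874.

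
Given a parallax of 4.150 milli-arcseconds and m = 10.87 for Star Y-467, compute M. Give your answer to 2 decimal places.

d = 1/p = 1/0.004150″ = 240.96 pc.
m − M = 5 log₁₀(240.96) − 5 = 11.9097 − 5 = 6.9097.
M = m − (m − M) = 10.87 − 6.9097 = 3.96.

M = 3.96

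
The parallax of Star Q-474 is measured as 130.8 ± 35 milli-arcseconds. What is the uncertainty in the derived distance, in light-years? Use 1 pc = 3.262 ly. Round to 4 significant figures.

d = 1/p, so σ_d = σ_p / p².
σ_d = 0.0350 / (0.1308)² = 0.0350 / 0.017109 = 2.0457 pc = 2.0457 × 3.262 ly = 6.6731 ly.

6.673 ly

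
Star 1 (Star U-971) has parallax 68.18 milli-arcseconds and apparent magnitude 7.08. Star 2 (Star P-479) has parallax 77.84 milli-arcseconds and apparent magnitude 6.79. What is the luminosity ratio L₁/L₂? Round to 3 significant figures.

L₁/L₂ = 0.998

d₁ = 1/p₁ = 1/0.06818″ = 14.667 pc; d₂ = 1/p₂ = 1/0.07784″ = 12.847 pc.
M₁ = m₁ − 5 log₁₀ d₁ + 5 = 7.08 − 5.8317 + 5 = 6.2483.
M₂ = 6.79 − 5.5440 + 5 = 6.2460.
L₁/L₂ = 10^(0.4(M₂ − M₁)) = 10^(0.4 × (-0.0023)) = 10^(-0.00092) = 0.99788.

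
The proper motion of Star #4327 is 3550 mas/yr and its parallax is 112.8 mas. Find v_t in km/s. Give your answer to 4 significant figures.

149.2 km/s

d = 1/p = 1/0.1128″ = 8.8652 pc.
μ = 3550 mas/yr = 3.55 ″/yr.
v_t = 4.74 × μ × d = 4.74 × 3.55 × 8.8652 = 149.17 km/s.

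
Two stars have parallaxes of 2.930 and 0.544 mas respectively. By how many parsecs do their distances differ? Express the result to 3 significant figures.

1500 pc

d_A = 1/0.002930″ = 341.3 pc; d_B = 1/0.0005440″ = 1838.2 pc.
|d_B − d_A| = |1838.2 − 341.3| = 1496.9 pc.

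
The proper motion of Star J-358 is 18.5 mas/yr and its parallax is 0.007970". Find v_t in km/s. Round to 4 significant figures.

11.00 km/s

d = 1/p = 1/0.007970″ = 125.47 pc.
μ = 18.5 mas/yr = 0.0185 ″/yr.
v_t = 4.74 × μ × d = 4.74 × 0.0185 × 125.47 = 11.002 km/s.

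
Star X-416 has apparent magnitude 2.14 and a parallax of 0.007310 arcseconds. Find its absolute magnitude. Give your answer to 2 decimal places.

M = -3.54

d = 1/p = 1/0.007310″ = 136.8 pc.
m − M = 5 log₁₀(136.8) − 5 = 10.6804 − 5 = 5.6804.
M = m − (m − M) = 2.14 − 5.6804 = -3.54.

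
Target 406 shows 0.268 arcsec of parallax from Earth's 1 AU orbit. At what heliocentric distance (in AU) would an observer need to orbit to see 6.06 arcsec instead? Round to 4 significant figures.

22.61 AU

Parallax scales linearly with baseline: p ∝ B, so B = p_target / p_Earth × 1 AU.
B = 6.06 / 0.268 = 22.612 AU.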